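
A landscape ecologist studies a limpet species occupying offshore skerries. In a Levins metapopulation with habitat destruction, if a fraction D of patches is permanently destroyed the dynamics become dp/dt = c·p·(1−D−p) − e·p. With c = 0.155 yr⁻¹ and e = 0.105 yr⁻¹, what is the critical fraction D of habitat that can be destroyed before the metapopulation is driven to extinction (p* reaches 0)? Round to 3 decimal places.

The nontrivial equilibrium is p* = (1−D) − e/c; extinction occurs when this hits zero.
So D_crit = 1 − e/c = 1 − 0.105/0.155 = 1 − 0.6774 = 0.3226.
Note this equals the original equilibrium occupancy — the Levins extinction-debt result.

0.323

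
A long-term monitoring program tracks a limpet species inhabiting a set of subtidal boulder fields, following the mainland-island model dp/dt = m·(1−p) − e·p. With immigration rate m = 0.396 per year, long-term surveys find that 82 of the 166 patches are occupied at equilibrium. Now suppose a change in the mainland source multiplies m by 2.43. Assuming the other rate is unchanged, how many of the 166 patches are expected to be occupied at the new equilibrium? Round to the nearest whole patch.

117

Observed p* = 82/166 = 0.49398.
Balance m(1−p*) = e·p* gives e = m(1−p*)/p* = 0.396×0.50602/0.49398 = 0.40565.
New p* = m/(m+e) = 0.96228/(0.96228+0.40565) = 0.70346.
Expected occupied = 166 × 0.70346 = 116.77 ≈ 117.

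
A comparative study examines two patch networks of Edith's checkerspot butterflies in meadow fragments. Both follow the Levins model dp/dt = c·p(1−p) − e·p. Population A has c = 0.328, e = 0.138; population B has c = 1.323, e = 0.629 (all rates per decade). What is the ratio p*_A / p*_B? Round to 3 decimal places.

1.104

A: p*_A = 1 − 0.138/0.328 = 0.5793.
B: p*_B = 1 − 0.629/1.323 = 0.5246.
p*_A / p*_B = 0.5793/0.5246 = 1.1043.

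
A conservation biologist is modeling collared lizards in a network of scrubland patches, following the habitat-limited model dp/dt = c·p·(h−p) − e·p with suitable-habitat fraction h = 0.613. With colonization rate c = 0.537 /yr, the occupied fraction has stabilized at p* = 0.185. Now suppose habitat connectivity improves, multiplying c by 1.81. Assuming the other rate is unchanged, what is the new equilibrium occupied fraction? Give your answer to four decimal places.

Balance c(h−p*) = e gives e = 0.537×(0.613 − 0.18500) = 0.22984.
New p* = 0.613 − e/c = 0.613 − 0.22984/0.97197 = 0.37653.

0.3765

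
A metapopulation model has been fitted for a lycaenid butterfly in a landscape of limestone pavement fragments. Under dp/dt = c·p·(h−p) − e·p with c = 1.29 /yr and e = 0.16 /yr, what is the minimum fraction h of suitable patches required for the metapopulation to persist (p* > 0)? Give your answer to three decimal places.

0.124

p* = h − e/c is positive only when h > e/c.
h_min = e/c = 0.16/1.29 = 0.1240.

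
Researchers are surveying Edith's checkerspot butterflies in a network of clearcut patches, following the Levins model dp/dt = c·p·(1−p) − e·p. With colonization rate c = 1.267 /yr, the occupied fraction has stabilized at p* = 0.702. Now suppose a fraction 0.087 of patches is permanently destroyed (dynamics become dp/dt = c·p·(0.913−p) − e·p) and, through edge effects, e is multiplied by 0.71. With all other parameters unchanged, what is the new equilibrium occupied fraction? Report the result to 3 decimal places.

0.701

Balance c(1−p*) = e gives e = 1.267×(1 − 0.70200) = 0.37757.
New p* = 0.913 − e/c = 0.913 − 0.26807/1.26700 = 0.70142.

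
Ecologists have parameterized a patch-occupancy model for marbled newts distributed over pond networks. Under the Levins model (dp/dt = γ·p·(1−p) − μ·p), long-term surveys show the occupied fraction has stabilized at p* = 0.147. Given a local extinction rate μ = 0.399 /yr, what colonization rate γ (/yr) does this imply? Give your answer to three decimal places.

At equilibrium γ(1−p*) = μ, so γ = μ/(1−p*).
γ = 0.399/(1 − 0.147) = 0.399/0.8530 = 0.4678.

0.468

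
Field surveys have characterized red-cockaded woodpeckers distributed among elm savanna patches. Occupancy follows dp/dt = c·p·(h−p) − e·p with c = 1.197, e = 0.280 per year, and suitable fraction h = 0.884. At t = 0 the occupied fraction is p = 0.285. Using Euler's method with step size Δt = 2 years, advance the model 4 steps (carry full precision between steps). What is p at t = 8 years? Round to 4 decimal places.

Update rule: p ← p + [c·p·(h−p) − e·p]·Δt with Δt = 2.
t = 2: p = 0.28500 + (+0.24909) = 0.53409
t = 4: p = 0.53409 + (+0.14831) = 0.68240
t = 6: p = 0.68240 + (-0.05279) = 0.62960
t = 8: p = 0.62960 + (+0.03087) = 0.66047

0.6605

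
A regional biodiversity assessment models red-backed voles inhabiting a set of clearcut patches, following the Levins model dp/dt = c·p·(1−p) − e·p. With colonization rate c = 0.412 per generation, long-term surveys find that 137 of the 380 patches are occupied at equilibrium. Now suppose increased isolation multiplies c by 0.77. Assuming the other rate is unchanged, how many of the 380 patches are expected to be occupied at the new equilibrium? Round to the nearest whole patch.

64

Observed p* = 137/380 = 0.36053.
Balance c(1−p*) = e gives e = 0.412×(1 − 0.36053) = 0.26346.
New p* = 1 − e/c = 1 − 0.26346/0.31724 = 0.16952.
Expected occupied = 380 × 0.16952 = 64.42 ≈ 64.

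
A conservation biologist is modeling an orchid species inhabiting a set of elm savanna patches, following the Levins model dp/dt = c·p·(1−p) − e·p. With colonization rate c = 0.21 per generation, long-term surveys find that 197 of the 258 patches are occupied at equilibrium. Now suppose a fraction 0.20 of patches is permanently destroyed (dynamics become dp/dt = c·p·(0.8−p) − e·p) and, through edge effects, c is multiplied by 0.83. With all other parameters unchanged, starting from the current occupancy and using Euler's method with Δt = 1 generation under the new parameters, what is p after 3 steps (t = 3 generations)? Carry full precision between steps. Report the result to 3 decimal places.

0.680

Observed p* = 197/258 = 0.76357.
Balance c(1−p*) = e gives e = 0.21×(1 − 0.76357) = 0.04965.
Starting from p₀ = 0.76357; update p ← p + (dp/dt)·Δt with the new parameters.
t = 1: p = 0.76357 + (-0.03306) = 0.73050
t = 2: p = 0.73050 + (-0.02742) = 0.70308
t = 3: p = 0.70308 + (-0.02303) = 0.68005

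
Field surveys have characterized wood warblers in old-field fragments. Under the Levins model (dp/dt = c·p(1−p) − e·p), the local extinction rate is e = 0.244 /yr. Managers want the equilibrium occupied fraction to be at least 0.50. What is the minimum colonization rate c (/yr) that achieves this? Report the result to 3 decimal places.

0.488

p* = 1 − e/c ≥ 0.50 requires e/c ≤ 0.5000, i.e. c ≥ e/0.5000.
c_min = 0.244/0.5000 = 0.4880.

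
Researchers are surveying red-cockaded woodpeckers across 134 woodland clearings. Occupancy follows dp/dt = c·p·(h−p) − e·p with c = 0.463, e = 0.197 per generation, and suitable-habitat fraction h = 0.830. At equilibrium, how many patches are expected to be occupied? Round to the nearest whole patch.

p* = h − e/c = 0.830 − 0.4255 = 0.4045.
Expected occupied patches = N × p* = 134 × 0.4045 = 54.20 ≈ 54.

54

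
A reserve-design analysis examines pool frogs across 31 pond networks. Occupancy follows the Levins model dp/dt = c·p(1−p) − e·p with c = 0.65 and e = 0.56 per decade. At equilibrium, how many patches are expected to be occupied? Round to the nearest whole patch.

p* = 1 − e/c = 1 − 0.56/0.65 = 0.1385.
Expected occupied patches = N × p* = 31 × 0.1385 = 4.29 ≈ 4.

4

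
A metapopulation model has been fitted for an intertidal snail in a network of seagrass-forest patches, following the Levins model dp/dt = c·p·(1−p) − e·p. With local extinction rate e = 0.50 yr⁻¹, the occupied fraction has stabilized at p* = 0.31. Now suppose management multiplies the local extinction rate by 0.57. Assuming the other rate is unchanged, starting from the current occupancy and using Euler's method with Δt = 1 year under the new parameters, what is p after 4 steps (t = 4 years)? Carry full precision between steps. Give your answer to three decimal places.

0.533

Balance c(1−p*) = e gives c = e/(1 − 0.31000) = 0.50/0.69000 = 0.72464.
Starting from p₀ = 0.31000; update p ← p + (dp/dt)·Δt with the new parameters.
step 1: Δp = +0.06665, p = 0.37665
step 2: Δp = +0.06279, p = 0.43944
step 3: Δp = +0.05326, p = 0.49270
step 4: Δp = +0.04070, p = 0.53340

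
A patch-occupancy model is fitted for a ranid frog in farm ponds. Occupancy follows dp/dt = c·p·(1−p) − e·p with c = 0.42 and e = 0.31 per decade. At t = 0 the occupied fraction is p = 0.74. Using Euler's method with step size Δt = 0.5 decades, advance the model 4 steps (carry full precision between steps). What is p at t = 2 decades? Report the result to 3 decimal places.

Update rule: p ← p + [c·p·(1−p) − e·p]·Δt with Δt = 0.5.
p: 0.74000 → 0.66570  (Δp = -0.07430)
p: 0.66570 → 0.60925  (Δp = -0.05645)
p: 0.60925 → 0.56481  (Δp = -0.04444)
p: 0.56481 → 0.52888  (Δp = -0.03593)

0.529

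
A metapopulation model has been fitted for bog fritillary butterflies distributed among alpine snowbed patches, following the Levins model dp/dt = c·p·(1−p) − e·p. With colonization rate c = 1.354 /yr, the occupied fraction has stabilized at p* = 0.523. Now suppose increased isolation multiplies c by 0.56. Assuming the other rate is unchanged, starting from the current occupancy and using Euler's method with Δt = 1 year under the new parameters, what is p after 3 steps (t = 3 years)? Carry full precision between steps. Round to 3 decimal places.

0.272

Balance c(1−p*) = e gives e = 1.354×(1 − 0.52300) = 0.64586.
Starting from p₀ = 0.52300; update p ← p + (dp/dt)·Δt with the new parameters.
p: 0.52300 → 0.37438  (Δp = -0.14862)
p: 0.37438 → 0.31018  (Δp = -0.06420)
p: 0.31018 → 0.27208  (Δp = -0.03809)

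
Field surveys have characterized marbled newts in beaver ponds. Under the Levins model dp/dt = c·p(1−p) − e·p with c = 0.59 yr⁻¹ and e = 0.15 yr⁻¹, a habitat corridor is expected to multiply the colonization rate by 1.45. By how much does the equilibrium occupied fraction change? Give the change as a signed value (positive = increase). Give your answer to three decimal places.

Before: p* = 1 − 0.15/0.59 = 0.7458.
After the change, c = 0.8555, e = 0.15, so p* = 1 − 0.15/0.8555 = 0.8247.
Δp* = 0.8247 − 0.7458 = +0.0789.

0.079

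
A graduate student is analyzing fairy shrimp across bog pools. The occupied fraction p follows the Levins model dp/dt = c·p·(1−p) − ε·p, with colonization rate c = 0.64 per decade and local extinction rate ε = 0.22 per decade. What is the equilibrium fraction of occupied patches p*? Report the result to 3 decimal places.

At equilibrium, colonization balances extinction: c·p*·(1−p*) = ε·p*.
So p* = 1 − ε/c = 1 − 0.22/0.64 = 1 − 0.3438 = 0.6562.

0.656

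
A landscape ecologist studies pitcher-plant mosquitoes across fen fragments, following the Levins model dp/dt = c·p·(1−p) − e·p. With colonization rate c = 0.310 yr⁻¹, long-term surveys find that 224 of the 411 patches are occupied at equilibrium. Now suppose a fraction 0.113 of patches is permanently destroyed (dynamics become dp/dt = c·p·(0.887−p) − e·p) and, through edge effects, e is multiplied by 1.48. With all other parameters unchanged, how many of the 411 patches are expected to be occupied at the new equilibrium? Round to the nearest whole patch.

Observed p* = 224/411 = 0.54501.
Balance c(1−p*) = e gives e = 0.310×(1 − 0.54501) = 0.14105.
New p* = 0.887 − e/c = 0.887 − 0.20875/0.31000 = 0.21361.
Expected occupied = 411 × 0.21361 = 87.79 ≈ 88.

88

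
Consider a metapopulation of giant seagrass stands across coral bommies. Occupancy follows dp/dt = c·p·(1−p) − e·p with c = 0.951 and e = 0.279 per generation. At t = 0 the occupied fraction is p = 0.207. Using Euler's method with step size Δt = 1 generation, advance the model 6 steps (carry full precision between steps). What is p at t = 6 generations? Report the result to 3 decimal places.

Update rule: p ← p + [c·p·(1−p) − e·p]·Δt with Δt = 1.
p: 0.20700 → 0.30535  (Δp = +0.09835)
p: 0.30535 → 0.42188  (Δp = +0.11653)
p: 0.42188 → 0.53612  (Δp = +0.11424)
p: 0.53612 → 0.62305  (Δp = +0.08693)
p: 0.62305 → 0.67257  (Δp = +0.04952)
p: 0.67257 → 0.69435  (Δp = +0.02178)

0.694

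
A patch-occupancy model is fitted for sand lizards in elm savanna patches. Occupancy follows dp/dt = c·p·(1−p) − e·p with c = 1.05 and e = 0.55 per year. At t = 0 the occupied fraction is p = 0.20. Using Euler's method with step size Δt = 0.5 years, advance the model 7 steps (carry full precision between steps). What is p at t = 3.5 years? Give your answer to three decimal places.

Update rule: p ← p + [c·p·(1−p) − e·p]·Δt with Δt = 0.5.
  1  |  dp/dt·Δt = +0.029000  |  p_1 = 0.229000
  2  |  dp/dt·Δt = +0.029718  |  p_2 = 0.258718
  3  |  dp/dt·Δt = +0.029539  |  p_3 = 0.288257
  4  |  dp/dt·Δt = +0.028441  |  p_4 = 0.316698
  5  |  dp/dt·Δt = +0.026518  |  p_5 = 0.343216
  6  |  dp/dt·Δt = +0.023960  |  p_6 = 0.367177
  7  |  dp/dt·Δt = +0.021014  |  p_7 = 0.388191

0.388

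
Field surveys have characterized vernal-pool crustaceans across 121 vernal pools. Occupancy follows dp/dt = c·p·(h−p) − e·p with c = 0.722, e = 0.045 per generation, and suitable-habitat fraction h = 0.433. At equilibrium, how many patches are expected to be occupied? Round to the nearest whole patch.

p* = h − e/c = 0.433 − 0.0623 = 0.3707.
Expected occupied patches = N × p* = 121 × 0.3707 = 44.85 ≈ 45.

45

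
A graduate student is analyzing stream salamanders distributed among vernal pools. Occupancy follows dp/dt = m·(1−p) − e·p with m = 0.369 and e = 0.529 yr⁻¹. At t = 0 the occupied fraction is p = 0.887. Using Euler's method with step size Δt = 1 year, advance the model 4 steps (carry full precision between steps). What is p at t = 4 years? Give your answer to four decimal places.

0.4110

Update rule: p ← p + [m·(1−p) − e·p]·Δt with Δt = 1.
  1  |  dp/dt·Δt = -0.427526  |  p_1 = 0.459474
  2  |  dp/dt·Δt = -0.043608  |  p_2 = 0.415866
  3  |  dp/dt·Δt = -0.004448  |  p_3 = 0.411418
  4  |  dp/dt·Δt = -0.000454  |  p_4 = 0.410965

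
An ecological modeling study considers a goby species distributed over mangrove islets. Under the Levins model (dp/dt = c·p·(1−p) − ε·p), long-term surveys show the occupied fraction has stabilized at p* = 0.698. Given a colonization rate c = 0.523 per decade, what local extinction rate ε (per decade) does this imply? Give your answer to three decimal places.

At equilibrium c(1−p*) = ε.
ε = 0.523 × (1 − 0.698) = 0.523 × 0.3020 = 0.1579.

0.158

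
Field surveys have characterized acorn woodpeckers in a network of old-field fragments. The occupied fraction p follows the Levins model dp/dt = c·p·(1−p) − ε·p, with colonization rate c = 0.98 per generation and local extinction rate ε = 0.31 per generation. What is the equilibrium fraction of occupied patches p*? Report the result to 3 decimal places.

0.684

At equilibrium, colonization balances extinction: c·p*·(1−p*) = ε·p*.
So p* = 1 − ε/c = 1 − 0.31/0.98 = 1 − 0.3163 = 0.6837.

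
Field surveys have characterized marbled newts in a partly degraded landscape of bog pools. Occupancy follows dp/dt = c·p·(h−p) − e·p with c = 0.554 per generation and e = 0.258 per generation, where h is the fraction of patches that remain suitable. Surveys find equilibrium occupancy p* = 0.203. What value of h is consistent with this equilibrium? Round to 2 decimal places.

At equilibrium c(h−p*) = e, so h = p* + e/c.
h = 0.203 + 0.258/0.554 = 0.203 + 0.4657 = 0.6687.

0.67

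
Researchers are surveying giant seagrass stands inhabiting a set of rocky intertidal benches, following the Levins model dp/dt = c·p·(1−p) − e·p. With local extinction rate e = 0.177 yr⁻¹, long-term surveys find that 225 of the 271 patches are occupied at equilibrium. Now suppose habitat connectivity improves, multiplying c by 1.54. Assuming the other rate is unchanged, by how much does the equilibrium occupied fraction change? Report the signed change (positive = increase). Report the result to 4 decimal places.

Observed p* = 225/271 = 0.83026.
Balance c(1−p*) = e gives c = e/(1 − 0.83026) = 0.177/0.16974 = 1.04277.
New p* = 1 − e/c = 1 − 0.17700/1.60587 = 0.88978.
Δp* = 0.88978 − 0.83026 = +0.05952.

0.0595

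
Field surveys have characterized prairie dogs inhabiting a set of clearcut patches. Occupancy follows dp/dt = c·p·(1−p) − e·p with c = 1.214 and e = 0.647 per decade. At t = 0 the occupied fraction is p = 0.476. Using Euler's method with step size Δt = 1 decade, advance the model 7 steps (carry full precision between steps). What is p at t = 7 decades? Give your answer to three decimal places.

0.467

Update rule: p ← p + [c·p·(1−p) − e·p]·Δt with Δt = 1.
p: 0.47600 → 0.47083  (Δp = -0.00517)
p: 0.47083 → 0.46867  (Δp = -0.00216)
p: 0.46867 → 0.46775  (Δp = -0.00092)
p: 0.46775 → 0.46735  (Δp = -0.00040)
p: 0.46735 → 0.46718  (Δp = -0.00017)
p: 0.46718 → 0.46711  (Δp = -0.00007)
p: 0.46711 → 0.46708  (Δp = -0.00003)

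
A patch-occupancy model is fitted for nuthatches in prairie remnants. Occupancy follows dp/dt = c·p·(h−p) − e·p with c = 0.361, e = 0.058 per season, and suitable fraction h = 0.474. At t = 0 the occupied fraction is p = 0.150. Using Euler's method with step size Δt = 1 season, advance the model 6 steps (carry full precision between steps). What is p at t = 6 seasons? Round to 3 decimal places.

Update rule: p ← p + [c·p·(h−p) − e·p]·Δt with Δt = 1.
p: 0.15000 → 0.15884  (Δp = +0.00884)
p: 0.15884 → 0.16770  (Δp = +0.00886)
p: 0.16770 → 0.17652  (Δp = +0.00882)
p: 0.17652 → 0.18524  (Δp = +0.00872)
p: 0.18524 → 0.19380  (Δp = +0.00857)
p: 0.19380 → 0.20217  (Δp = +0.00836)

0.202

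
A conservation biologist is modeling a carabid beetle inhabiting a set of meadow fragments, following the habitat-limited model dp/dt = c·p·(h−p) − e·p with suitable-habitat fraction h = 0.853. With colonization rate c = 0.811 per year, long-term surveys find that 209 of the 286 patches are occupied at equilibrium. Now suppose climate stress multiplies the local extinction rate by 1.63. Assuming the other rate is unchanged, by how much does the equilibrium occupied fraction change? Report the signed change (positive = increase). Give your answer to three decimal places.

Observed p* = 209/286 = 0.73077.
Balance c(h−p*) = e gives e = 0.811×(0.853 − 0.73077) = 0.09913.
New p* = 0.853 − e/c = 0.853 − 0.16158/0.81100 = 0.65376.
Δp* = 0.65376 − 0.73077 = -0.07701.

-0.077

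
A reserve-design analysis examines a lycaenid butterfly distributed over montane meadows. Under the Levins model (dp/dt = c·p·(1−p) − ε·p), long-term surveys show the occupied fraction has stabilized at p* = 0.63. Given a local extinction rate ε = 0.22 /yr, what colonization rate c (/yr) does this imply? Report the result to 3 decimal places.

0.595

At equilibrium c(1−p*) = ε, so c = ε/(1−p*).
c = 0.22/(1 − 0.63) = 0.22/0.3700 = 0.5946.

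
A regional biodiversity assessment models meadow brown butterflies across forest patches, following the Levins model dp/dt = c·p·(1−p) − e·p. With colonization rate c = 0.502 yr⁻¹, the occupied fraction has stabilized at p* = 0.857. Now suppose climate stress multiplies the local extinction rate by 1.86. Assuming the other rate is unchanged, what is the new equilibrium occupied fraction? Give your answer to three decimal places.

0.734

Balance c(1−p*) = e gives e = 0.502×(1 − 0.85700) = 0.07179.
New p* = 1 − e/c = 1 − 0.13353/0.50200 = 0.73400.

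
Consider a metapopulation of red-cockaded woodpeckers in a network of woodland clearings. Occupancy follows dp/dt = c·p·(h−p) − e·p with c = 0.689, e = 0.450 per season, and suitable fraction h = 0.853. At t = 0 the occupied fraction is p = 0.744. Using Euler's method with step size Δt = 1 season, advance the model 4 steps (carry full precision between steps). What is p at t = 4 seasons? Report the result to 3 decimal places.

Update rule: p ← p + [c·p·(h−p) − e·p]·Δt with Δt = 1.
  1  |  dp/dt·Δt = -0.278925  |  p_1 = 0.465075
  2  |  dp/dt·Δt = -0.084978  |  p_2 = 0.380097
  3  |  dp/dt·Δt = -0.047196  |  p_3 = 0.332900
  4  |  dp/dt·Δt = -0.030511  |  p_4 = 0.302390

0.302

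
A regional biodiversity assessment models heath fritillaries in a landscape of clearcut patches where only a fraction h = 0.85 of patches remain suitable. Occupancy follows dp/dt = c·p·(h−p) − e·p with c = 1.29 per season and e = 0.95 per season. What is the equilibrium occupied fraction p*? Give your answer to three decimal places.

Setting dp/dt = 0 and dividing by p* gives c·(h−p*) = e.
So p* = h − e/c = 0.85 − 0.95/1.29 = 0.85 − 0.7364 = 0.1136.

0.114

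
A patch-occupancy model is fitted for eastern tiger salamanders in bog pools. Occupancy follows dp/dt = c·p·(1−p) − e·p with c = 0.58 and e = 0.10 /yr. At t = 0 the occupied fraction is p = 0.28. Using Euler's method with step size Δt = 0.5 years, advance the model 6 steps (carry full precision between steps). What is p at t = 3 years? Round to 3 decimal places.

0.566

Update rule: p ← p + [c·p·(1−p) − e·p]·Δt with Δt = 0.5.
t = 0.5: p = 0.28000 + (+0.04446) = 0.32446
t = 1: p = 0.32446 + (+0.04734) = 0.37181
t = 1.5: p = 0.37181 + (+0.04914) = 0.42095
t = 2: p = 0.42095 + (+0.04964) = 0.47059
t = 2.5: p = 0.47059 + (+0.04872) = 0.51931
t = 3: p = 0.51931 + (+0.04643) = 0.56574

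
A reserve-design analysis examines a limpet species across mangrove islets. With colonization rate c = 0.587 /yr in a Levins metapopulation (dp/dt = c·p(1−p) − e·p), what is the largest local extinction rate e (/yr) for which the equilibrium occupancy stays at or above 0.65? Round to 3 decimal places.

1 − e/c ≥ 0.65 ⇒ e ≤ c(1 − 0.65) = 0.587 × 0.3500.
e_max = 0.2054.

0.205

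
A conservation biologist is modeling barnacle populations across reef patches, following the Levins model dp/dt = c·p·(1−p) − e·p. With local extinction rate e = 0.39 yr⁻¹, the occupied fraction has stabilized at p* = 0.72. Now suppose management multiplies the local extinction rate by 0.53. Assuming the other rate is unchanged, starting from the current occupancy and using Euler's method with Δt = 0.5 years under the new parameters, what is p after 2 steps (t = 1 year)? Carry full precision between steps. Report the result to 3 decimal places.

Balance c(1−p*) = e gives c = e/(1 − 0.72000) = 0.39/0.28000 = 1.39286.
Starting from p₀ = 0.72000; update p ← p + (dp/dt)·Δt with the new parameters.
t = 0.5: p = 0.72000 + (+0.06599) = 0.78599
t = 1: p = 0.78599 + (+0.03591) = 0.82190

0.822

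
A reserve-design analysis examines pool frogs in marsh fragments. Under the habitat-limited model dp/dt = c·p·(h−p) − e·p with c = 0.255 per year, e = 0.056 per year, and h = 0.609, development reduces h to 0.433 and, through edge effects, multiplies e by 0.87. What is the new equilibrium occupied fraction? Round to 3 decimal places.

Before: p* = h − e/c = 0.609 − 0.056/0.255 = 0.609 − 0.2196 = 0.3894.
After: c = 0.255, e = 0.04872, h = 0.433; p* = 0.433 − 0.04872/0.255 = 0.2419.

0.242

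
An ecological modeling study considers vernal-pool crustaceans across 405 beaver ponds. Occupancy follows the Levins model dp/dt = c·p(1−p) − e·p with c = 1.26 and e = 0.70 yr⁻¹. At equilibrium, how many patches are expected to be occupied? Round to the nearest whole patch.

p* = 1 − e/c = 1 − 0.70/1.26 = 0.4444.
Expected occupied patches = N × p* = 405 × 0.4444 = 180.00 ≈ 180.

180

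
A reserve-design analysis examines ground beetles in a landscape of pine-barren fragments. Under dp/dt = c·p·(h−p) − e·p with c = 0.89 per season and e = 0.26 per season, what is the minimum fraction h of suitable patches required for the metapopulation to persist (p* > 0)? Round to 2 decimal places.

0.29

p* = h − e/c is positive only when h > e/c.
h_min = e/c = 0.26/0.89 = 0.2921.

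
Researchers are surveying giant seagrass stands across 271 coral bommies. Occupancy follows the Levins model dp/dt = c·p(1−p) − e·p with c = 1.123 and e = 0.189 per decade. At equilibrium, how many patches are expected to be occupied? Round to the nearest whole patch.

225

p* = 1 − e/c = 1 − 0.189/1.123 = 0.8317.
Expected occupied patches = N × p* = 271 × 0.8317 = 225.39 ≈ 225.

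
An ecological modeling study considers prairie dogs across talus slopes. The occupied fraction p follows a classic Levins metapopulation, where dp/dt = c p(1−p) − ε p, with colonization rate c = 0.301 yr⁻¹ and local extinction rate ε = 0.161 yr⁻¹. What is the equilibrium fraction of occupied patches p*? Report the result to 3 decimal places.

0.465

Setting dp/dt = 0 and dividing through by p* gives c·(1−p*) = ε.
So p* = 1 − ε/c = 1 − 0.161/0.301 = 1 − 0.5349 = 0.4651.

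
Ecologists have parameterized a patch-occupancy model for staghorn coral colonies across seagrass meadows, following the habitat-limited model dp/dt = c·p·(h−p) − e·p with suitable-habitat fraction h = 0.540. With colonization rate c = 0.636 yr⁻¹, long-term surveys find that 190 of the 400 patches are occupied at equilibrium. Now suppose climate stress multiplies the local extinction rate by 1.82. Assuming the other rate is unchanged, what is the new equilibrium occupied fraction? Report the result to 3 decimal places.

Observed p* = 190/400 = 0.47500.
Balance c(h−p*) = e gives e = 0.636×(0.54 − 0.47500) = 0.04134.
New p* = 0.54 − e/c = 0.54 − 0.07524/0.63600 = 0.42170.

0.422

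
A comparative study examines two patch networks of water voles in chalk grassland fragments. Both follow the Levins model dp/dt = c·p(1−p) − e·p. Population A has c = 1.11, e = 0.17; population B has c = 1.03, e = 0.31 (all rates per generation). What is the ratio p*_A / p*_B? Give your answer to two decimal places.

A: p*_A = 1 − 0.17/1.11 = 0.8468.
B: p*_B = 1 − 0.31/1.03 = 0.6990.
p*_A / p*_B = 0.8468/0.6990 = 1.2115.

1.21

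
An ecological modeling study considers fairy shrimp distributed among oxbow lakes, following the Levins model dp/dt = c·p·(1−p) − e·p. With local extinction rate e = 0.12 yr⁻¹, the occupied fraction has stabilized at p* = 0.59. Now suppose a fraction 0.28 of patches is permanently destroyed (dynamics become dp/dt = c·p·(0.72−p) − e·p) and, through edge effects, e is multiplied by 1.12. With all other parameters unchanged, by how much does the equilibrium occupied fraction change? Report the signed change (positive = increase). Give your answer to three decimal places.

-0.329

Balance c(1−p*) = e gives c = e/(1 − 0.59000) = 0.12/0.41000 = 0.29268.
New p* = 0.72 − e/c = 0.72 − 0.13440/0.29268 = 0.26080.
Δp* = 0.26080 − 0.59000 = -0.32920.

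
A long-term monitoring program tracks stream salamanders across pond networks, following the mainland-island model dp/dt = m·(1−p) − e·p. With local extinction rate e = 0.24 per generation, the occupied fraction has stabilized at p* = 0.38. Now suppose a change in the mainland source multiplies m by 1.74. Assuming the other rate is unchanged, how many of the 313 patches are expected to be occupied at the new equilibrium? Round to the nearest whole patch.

Balance m(1−p*) = e·p* gives m = e·p*/(1−p*) = 0.24×0.38000/0.62000 = 0.14710.
New p* = m/(m+e) = 0.25595/(0.25595+0.24000) = 0.51608.
Expected occupied = 313 × 0.51608 = 161.53 ≈ 162.

162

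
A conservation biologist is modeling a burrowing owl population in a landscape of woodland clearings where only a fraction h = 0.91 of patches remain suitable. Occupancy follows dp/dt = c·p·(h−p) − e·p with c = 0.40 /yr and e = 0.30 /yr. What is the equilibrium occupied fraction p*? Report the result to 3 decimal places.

Setting dp/dt = 0 and dividing by p* gives c·(h−p*) = e.
So p* = h − e/c = 0.91 − 0.30/0.40 = 0.91 − 0.7500 = 0.1600.

0.160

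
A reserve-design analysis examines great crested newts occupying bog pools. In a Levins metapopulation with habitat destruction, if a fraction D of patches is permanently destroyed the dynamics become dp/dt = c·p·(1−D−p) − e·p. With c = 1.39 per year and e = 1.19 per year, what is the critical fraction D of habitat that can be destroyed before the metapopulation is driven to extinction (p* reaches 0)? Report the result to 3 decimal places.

The nontrivial equilibrium is p* = (1−D) − e/c; extinction occurs when this hits zero.
So D_crit = 1 − e/c = 1 − 1.19/1.39 = 1 − 0.8561 = 0.1439.
This equals the undisturbed p*, a classic result of Lande's extension.

0.144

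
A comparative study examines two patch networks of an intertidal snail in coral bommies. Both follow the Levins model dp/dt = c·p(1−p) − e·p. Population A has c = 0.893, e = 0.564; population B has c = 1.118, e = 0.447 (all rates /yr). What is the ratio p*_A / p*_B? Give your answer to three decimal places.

0.614

A: p*_A = 1 − 0.564/0.893 = 0.3684.
B: p*_B = 1 − 0.447/1.118 = 0.6002.
p*_A / p*_B = 0.3684/0.6002 = 0.6139.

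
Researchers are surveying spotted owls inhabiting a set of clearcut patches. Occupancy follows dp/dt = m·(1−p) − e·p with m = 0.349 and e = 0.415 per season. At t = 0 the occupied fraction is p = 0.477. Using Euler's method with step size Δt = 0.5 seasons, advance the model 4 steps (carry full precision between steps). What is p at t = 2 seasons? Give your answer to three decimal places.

0.460

Update rule: p ← p + [m·(1−p) − e·p]·Δt with Δt = 0.5.
step 1: Δp = -0.00771, p = 0.46929
step 2: Δp = -0.00477, p = 0.46452
step 3: Δp = -0.00295, p = 0.46157
step 4: Δp = -0.00182, p = 0.45975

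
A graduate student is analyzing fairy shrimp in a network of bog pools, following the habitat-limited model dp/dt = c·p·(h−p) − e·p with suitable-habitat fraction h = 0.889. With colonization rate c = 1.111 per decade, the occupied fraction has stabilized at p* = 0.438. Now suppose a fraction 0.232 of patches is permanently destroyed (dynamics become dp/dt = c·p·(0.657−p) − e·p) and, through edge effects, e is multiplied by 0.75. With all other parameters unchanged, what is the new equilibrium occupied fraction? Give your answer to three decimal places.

0.319

Balance c(h−p*) = e gives e = 1.111×(0.889 − 0.43800) = 0.50106.
New p* = 0.657 − e/c = 0.657 − 0.37579/1.11100 = 0.31876.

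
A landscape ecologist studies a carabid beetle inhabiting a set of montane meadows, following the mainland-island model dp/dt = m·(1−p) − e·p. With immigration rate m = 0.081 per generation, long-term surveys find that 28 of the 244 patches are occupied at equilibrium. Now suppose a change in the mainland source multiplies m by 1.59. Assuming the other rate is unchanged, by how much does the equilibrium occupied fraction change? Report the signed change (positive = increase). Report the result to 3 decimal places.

Observed p* = 28/244 = 0.11475.
Balance m(1−p*) = e·p* gives e = m(1−p*)/p* = 0.081×0.88525/0.11475 = 0.62488.
New p* = m/(m+e) = 0.12879/(0.12879+0.62488) = 0.17088.
Δp* = 0.17088 − 0.11475 = +0.05613.

0.056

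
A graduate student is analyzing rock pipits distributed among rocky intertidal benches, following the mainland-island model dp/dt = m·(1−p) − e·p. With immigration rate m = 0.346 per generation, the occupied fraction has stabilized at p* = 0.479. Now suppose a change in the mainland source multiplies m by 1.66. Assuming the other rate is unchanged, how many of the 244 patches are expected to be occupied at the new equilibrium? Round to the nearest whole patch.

147

Balance m(1−p*) = e·p* gives e = m(1−p*)/p* = 0.346×0.52100/0.47900 = 0.37634.
New p* = m/(m+e) = 0.57436/(0.57436+0.37634) = 0.60414.
Expected occupied = 244 × 0.60414 = 147.41 ≈ 147.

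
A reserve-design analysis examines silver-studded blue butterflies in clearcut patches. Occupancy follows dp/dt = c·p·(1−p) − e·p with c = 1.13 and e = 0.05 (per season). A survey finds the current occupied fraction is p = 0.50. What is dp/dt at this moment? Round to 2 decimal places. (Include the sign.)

0.26

Colonization term: c·p·(1−p) = 1.13×0.50×0.5000 = 0.28250.
Extinction term: e·p = 0.02500.
dp/dt = 0.28250 − 0.02500 = 0.25750.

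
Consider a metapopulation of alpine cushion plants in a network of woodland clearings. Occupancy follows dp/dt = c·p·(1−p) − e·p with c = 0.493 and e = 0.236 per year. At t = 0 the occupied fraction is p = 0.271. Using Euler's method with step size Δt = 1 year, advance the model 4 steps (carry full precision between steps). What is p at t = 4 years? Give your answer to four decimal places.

Update rule: p ← p + [c·p·(1−p) − e·p]·Δt with Δt = 1.
t = 1: p = 0.27100 + (+0.03344) = 0.30444
t = 2: p = 0.30444 + (+0.03255) = 0.33699
t = 3: p = 0.33699 + (+0.03062) = 0.36761
t = 4: p = 0.36761 + (+0.02785) = 0.39546

0.3955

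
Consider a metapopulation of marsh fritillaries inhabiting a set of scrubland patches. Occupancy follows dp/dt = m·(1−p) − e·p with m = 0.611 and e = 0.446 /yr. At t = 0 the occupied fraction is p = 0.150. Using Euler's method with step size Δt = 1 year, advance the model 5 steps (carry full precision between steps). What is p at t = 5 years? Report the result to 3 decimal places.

Update rule: p ← p + [m·(1−p) − e·p]·Δt with Δt = 1.
  1  |  dp/dt·Δt = +0.452450  |  p_1 = 0.602450
  2  |  dp/dt·Δt = -0.025790  |  p_2 = 0.576660
  3  |  dp/dt·Δt = +0.001470  |  p_3 = 0.578130
  4  |  dp/dt·Δt = -0.000084  |  p_4 = 0.578047
  5  |  dp/dt·Δt = +0.000005  |  p_5 = 0.578051

0.578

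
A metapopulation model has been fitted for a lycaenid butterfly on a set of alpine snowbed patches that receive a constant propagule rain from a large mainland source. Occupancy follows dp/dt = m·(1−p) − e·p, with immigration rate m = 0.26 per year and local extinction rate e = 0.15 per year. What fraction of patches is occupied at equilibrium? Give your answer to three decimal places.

At equilibrium the propagule rain into empty patches balances local extinction: m(1−p*) = e·p*.
p* = m/(m+e) = 0.26/(0.26+0.15) = 0.26/0.4100 = 0.6341.

0.634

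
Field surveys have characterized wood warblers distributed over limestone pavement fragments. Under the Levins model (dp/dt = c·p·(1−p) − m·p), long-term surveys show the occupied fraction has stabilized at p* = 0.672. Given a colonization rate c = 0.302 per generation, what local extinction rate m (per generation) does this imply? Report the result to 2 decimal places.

0.10

At equilibrium c(1−p*) = m.
m = 0.302 × (1 − 0.672) = 0.302 × 0.3280 = 0.0991.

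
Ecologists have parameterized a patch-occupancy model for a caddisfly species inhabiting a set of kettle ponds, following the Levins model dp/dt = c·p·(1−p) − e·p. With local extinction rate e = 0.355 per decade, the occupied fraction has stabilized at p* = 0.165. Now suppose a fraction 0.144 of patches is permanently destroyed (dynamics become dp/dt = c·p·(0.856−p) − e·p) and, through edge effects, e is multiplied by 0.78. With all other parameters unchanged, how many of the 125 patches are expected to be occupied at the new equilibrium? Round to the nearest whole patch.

26

Balance c(1−p*) = e gives c = e/(1 − 0.16500) = 0.355/0.83500 = 0.42515.
New p* = 0.856 − e/c = 0.856 − 0.27690/0.42515 = 0.20470.
Expected occupied = 125 × 0.20470 = 25.59 ≈ 26.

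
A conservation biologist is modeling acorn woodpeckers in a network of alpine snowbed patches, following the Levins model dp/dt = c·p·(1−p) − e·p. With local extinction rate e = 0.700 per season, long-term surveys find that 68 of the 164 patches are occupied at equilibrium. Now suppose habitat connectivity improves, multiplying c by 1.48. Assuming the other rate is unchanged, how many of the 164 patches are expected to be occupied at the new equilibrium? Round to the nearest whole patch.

99

Observed p* = 68/164 = 0.41463.
Balance c(1−p*) = e gives c = e/(1 − 0.41463) = 0.700/0.58537 = 1.19582.
New p* = 1 − e/c = 1 − 0.70000/1.76981 = 0.60448.
Expected occupied = 164 × 0.60448 = 99.13 ≈ 99.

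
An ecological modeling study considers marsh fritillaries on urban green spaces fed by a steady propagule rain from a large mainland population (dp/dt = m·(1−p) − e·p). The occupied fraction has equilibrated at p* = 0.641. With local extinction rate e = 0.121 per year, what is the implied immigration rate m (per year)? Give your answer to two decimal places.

At equilibrium m(1−p*) = e·p*, so m = e·p*/(1−p*).
m = 0.121 × 0.641 / 0.3590 = 0.0776/0.3590 = 0.2160.

0.22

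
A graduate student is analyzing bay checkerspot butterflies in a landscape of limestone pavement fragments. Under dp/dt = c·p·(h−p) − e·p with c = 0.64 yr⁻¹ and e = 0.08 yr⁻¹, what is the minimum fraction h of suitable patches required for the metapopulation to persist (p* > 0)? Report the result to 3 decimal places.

0.125

p* = h − e/c is positive only when h > e/c.
h_min = e/c = 0.08/0.64 = 0.1250.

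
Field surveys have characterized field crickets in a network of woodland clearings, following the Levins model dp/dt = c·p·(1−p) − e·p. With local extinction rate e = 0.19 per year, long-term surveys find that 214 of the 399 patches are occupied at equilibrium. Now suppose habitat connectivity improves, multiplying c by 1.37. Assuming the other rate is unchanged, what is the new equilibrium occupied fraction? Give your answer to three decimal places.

0.662

Observed p* = 214/399 = 0.53634.
Balance c(1−p*) = e gives c = e/(1 − 0.53634) = 0.19/0.46366 = 0.40978.
New p* = 1 − e/c = 1 − 0.19000/0.56140 = 0.66156.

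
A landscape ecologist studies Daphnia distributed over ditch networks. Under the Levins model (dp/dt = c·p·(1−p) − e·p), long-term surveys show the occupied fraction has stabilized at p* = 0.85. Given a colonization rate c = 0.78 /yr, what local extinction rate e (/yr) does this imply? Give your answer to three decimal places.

0.117

At equilibrium c(1−p*) = e.
e = 0.78 × (1 − 0.85) = 0.78 × 0.1500 = 0.1170.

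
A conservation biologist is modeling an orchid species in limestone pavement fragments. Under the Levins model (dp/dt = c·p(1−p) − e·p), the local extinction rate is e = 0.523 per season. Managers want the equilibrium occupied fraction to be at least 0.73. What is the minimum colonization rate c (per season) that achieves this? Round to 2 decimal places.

1.94

p* = 1 − e/c ≥ 0.73 requires e/c ≤ 0.2700, i.e. c ≥ e/0.2700.
c_min = 0.523/0.2700 = 1.9370.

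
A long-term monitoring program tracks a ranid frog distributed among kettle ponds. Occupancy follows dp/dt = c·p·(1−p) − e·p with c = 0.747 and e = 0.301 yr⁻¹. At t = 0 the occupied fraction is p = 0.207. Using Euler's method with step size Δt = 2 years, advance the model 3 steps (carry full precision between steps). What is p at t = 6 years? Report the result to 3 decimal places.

Update rule: p ← p + [c·p·(1−p) − e·p]·Δt with Δt = 2.
t = 2: p = 0.20700 + (+0.12063) = 0.32763
t = 4: p = 0.32763 + (+0.13188) = 0.45951
t = 6: p = 0.45951 + (+0.09443) = 0.55393

0.554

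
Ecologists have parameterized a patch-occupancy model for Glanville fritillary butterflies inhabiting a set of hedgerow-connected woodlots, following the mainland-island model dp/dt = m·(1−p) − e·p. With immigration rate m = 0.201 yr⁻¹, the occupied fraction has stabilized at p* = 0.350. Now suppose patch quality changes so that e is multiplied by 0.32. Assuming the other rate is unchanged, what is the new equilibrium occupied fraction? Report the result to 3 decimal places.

0.627

Balance m(1−p*) = e·p* gives e = m(1−p*)/p* = 0.201×0.65000/0.35000 = 0.37329.
New p* = m/(m+e) = 0.20100/(0.20100+0.11945) = 0.62724.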